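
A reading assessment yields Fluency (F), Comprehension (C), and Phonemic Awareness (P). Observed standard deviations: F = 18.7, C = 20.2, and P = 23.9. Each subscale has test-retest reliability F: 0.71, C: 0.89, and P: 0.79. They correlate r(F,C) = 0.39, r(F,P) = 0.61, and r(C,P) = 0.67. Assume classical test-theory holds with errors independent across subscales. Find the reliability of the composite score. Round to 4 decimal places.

Var(F+C+P) = 18.7² + 20.2² + 23.9² + 2·[18.7·20.2·0.39 + 18.7·23.9·0.61 + 20.2·23.9·0.67] = 1328.94 + 1486.82 = 2815.76.
With uncorrelated errors the cross-covariances are all true-score covariance, so they carry over unchanged; only the diagonal terms shrink to ρᵢσᵢ².
True-score variance = [18.7²·0.71 + 20.2²·0.89 + 23.9²·0.79] + 1486.82 = 1062.69 + 1486.82 = 2549.51.
Reliability = 2549.51 / 2815.76 = 0.9054.

0.9054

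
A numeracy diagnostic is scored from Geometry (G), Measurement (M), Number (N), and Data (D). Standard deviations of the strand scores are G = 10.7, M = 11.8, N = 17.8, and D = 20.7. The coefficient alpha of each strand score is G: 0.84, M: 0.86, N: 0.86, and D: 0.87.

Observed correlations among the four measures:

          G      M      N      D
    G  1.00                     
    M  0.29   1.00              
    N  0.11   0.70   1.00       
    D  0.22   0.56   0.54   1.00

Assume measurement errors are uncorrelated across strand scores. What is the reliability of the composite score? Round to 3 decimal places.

0.937

Var(G+M+N+D) = 10.7² + 11.8² + 17.8² + 20.7² + 2·[10.7·11.8·0.29 + 10.7·17.8·0.11 + 10.7·20.7·0.22 + 11.8·17.8·0.70 + 11.8·20.7·0.56 + 17.8·20.7·0.54] = 999.06 + 1178.15 = 2177.21.
Under uncorrelated errors the observed covariances equal the true-score covariances, so only the own-variance terms attenuate.
True-score variance = [10.7²·0.84 + 11.8²·0.86 + 17.8²·0.86 + 20.7²·0.87] + 1178.15 = 861.187 + 1178.15 = 2039.34.
Reliability = 2039.34 / 2177.21 = 0.937.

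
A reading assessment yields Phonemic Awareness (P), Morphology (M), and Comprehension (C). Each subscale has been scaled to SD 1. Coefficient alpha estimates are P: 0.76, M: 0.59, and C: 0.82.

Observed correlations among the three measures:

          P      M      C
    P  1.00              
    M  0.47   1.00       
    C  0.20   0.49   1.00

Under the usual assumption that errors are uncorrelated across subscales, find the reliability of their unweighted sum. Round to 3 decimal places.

0.844

Var(P+M+C) = 3 + 2·[0.47 + 0.20 + 0.49] = 3 + 2.32 = 5.32.
Because errors are independent across components, Cov(Tᵢ,Tⱼ) = Cov(Xᵢ,Xⱼ); the off-diagonal part of the true-score variance is the same as above.
True-score variance = [0.76 + 0.59 + 0.82] + 2.32 = 2.17 + 2.32 = 4.49.
Reliability = 4.49 / 5.32 = 0.844.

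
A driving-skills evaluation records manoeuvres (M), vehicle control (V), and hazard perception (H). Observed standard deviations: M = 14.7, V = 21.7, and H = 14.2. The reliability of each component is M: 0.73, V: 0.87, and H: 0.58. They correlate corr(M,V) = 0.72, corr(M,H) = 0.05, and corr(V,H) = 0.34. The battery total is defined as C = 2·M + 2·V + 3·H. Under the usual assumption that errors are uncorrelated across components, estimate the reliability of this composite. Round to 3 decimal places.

0.841

Var(C) = 2²·14.7² + 2²·21.7² + 3²·14.2² + 2·[4·14.7·21.7·0.72 + 6·14.7·14.2·0.05 + 6·21.7·14.2·0.34] = 4562.68 + 3219.84 = 7782.52.
With uncorrelated errors the cross-covariances are all true-score covariance, so they carry over unchanged; only the diagonal terms shrink to ρᵢσᵢ².
True-score variance = [2²·14.7²·0.73 + 2²·21.7²·0.87 + 3²·14.2²·0.58] + 3219.84 = 3322.24 + 3219.84 = 6542.08.
Reliability = 6542.08 / 7782.52 = 0.841.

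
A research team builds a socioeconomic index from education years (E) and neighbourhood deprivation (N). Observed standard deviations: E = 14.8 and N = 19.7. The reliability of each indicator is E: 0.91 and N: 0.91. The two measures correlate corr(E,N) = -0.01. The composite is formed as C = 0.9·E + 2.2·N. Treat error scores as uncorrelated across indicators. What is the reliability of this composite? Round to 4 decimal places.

0.9095

Var(C) = 0.9²·14.8² + 2.2²·19.7² + 2·[1.98·14.8·19.7·(-0.01)] = 2055.78 − 11.5458 = 2044.23.
Because errors are independent across components, Cov(Tᵢ,Tⱼ) = Cov(Xᵢ,Xⱼ); the off-diagonal part of the true-score variance is the same as above.
True-score variance = [0.9²·14.8²·0.91 + 2.2²·19.7²·0.91] − 11.5458 = 1870.76 − 11.5458 = 1859.21.
Reliability = 1859.21 / 2044.23 = 0.9095.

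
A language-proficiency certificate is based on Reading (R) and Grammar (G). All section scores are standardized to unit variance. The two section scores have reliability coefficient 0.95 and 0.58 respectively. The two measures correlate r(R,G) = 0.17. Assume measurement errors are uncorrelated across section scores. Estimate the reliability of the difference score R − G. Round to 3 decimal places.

0.717

Var(R−G) = 1 + 1 − 2·0.17 = 2 − 0.34 = 1.66.
Under uncorrelated errors the observed covariances equal the true-score covariances, so only the own-variance terms attenuate.
True-score variance = [0.95 + 0.58] − 0.34 = 1.53 − 0.34 = 1.19.
Reliability = 1.19 / 1.66 = 0.717.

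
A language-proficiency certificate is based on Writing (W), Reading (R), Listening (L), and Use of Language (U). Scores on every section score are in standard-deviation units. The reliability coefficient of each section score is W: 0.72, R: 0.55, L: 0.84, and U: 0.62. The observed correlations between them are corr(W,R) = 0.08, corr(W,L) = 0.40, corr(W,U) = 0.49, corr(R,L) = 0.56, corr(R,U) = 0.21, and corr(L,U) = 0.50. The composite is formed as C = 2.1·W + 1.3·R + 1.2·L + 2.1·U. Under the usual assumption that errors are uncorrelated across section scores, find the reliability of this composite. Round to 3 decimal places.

Var(C) = 2.1² + 1.3² + 1.2² + 2.1² + 2·[2.73·0.08 + 2.52·0.40 + 4.41·0.49 + 1.56·0.56 + 2.73·0.21 + 2.52·0.50] = 11.95 + 12.1884 = 24.1384.
Because errors are independent across components, Cov(Tᵢ,Tⱼ) = Cov(Xᵢ,Xⱼ); the off-diagonal part of the true-score variance is the same as above.
True-score variance = [2.1²·0.72 + 1.3²·0.55 + 1.2²·0.84 + 2.1²·0.62] + 12.1884 = 8.0485 + 12.1884 = 20.2369.
Reliability = 20.2369 / 24.1384 = 0.838.

0.838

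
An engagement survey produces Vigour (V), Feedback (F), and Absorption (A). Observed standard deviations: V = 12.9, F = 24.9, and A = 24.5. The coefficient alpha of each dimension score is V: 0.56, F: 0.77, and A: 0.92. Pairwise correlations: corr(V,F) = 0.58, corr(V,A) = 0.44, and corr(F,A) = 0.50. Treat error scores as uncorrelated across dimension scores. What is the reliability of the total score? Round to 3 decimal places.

0.900

Var(V+F+A) = 12.9² + 24.9² + 24.5² + 2·[12.9·24.9·0.58 + 12.9·24.5·0.44 + 24.9·24.5·0.50] = 1386.67 + 1260.78 = 2647.45.
Under uncorrelated errors the observed covariances equal the true-score covariances, so only the own-variance terms attenuate.
True-score variance = [12.9²·0.56 + 24.9²·0.77 + 24.5²·0.92] + 1260.78 = 1122.83 + 1260.78 = 2383.6.
Reliability = 2383.6 / 2647.45 = 0.900.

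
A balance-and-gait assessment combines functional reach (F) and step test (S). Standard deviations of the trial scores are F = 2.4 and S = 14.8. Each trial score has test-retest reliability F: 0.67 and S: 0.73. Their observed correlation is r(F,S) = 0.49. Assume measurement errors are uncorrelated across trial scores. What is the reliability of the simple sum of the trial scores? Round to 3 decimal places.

Var(F+S) = 2.4² + 14.8² + 2·[2.4·14.8·0.49] = 224.8 + 34.8096 = 259.61.
Under uncorrelated errors the observed covariances equal the true-score covariances, so only the own-variance terms attenuate.
True-score variance = [2.4²·0.67 + 14.8²·0.73] + 34.8096 = 163.758 + 34.8096 = 198.568.
Reliability = 198.568 / 259.61 = 0.765.

0.765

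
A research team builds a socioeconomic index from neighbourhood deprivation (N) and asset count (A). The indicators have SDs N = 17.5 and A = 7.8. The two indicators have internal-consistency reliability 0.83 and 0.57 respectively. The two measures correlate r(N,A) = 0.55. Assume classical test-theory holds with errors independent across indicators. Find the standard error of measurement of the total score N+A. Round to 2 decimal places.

Var(total) = 367.09 + 150.15 = 517.24.
True-score variance = 288.866 + 150.15 = 439.016, so reliability = 0.8488.
Error variance = 517.24 − 439.016 = 78.2237; SEM = √78.2237 = 8.84.

8.84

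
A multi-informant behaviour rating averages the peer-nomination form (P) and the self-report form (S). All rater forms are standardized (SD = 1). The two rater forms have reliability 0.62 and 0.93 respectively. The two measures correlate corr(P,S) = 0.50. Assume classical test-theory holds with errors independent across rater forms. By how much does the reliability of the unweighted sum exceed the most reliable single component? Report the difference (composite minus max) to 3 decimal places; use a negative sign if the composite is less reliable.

-0.080

Var(sum) = 2 + 1 = 3; true-score variance = 1.55 + 1 = 2.55; composite reliability = 0.8500.
Max component reliability = 0.9300.
Difference = 0.8500 − 0.9300 = -0.080.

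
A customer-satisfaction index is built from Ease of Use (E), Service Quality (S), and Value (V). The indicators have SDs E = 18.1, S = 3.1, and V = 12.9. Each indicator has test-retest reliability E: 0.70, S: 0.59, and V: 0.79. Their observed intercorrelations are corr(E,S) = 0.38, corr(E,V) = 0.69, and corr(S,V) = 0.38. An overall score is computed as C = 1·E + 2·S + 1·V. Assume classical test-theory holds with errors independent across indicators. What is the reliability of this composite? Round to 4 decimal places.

0.8511

Var(C) = 18.1² + 2²·3.1² + 12.9² + 2·[2·18.1·3.1·0.38 + 18.1·12.9·0.69 + 2·3.1·12.9·0.38] = 532.46 + 468.288 = 1000.75.
With uncorrelated errors the cross-covariances are all true-score covariance, so they carry over unchanged; only the diagonal terms shrink to ρᵢσᵢ².
True-score variance = [18.1²·0.70 + 2²·3.1²·0.59 + 12.9²·0.79] + 468.288 = 383.471 + 468.288 = 851.759.
Reliability = 851.759 / 1000.75 = 0.8511.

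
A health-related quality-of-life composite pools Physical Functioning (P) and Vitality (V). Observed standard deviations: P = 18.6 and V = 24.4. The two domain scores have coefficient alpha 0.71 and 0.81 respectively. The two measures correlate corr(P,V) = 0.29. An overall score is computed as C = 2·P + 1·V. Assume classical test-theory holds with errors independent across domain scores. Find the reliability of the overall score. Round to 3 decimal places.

Var(C) = 2²·18.6² + 24.4² + 2·[2·18.6·24.4·0.29] = 1979.2 + 526.454 = 2505.65.
Because errors are independent across components, Cov(Tᵢ,Tⱼ) = Cov(Xᵢ,Xⱼ); the off-diagonal part of the true-score variance is the same as above.
True-score variance = [2²·18.6²·0.71 + 24.4²·0.81] + 526.454 = 1464.77 + 526.454 = 1991.22.
Reliability = 1991.22 / 2505.65 = 0.795.

0.795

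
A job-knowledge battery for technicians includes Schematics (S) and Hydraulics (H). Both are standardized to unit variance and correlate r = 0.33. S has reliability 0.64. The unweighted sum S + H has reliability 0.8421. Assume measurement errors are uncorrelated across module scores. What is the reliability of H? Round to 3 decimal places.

0.940

Var(S+H) = 2 + 2·0.33 = 2.660.
True-score variance = ρ_S + ρ_H + 2·0.33, so 0.8421 = (0.64 + ρ_H + 0.66) / 2.660.
ρ_H = 0.8421·2.660 − 0.64 − 0.66 = 0.940.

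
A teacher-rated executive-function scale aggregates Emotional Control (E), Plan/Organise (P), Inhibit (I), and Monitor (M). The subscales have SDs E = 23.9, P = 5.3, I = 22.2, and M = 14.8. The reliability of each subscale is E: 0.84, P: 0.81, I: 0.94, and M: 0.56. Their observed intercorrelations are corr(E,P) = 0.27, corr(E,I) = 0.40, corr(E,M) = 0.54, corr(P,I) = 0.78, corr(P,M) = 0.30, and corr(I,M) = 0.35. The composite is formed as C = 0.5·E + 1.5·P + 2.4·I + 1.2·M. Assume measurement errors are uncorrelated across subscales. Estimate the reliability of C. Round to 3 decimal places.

0.938

Var(C) = 0.5²·23.9² + 1.5²·5.3² + 2.4²·22.2² + 1.2²·14.8² + 2·[0.75·23.9·5.3·0.27 + 1.2·23.9·22.2·0.40 + 0.6·23.9·14.8·0.54 + 3.6·5.3·22.2·0.78 + 1.8·5.3·14.8·0.30 + 2.88·22.2·14.8·0.35] = 3360.18 + 2197.74 = 5557.92.
With uncorrelated errors the cross-covariances are all true-score covariance, so they carry over unchanged; only the diagonal terms shrink to ρᵢσᵢ².
True-score variance = [0.5²·23.9²·0.84 + 1.5²·5.3²·0.81 + 2.4²·22.2²·0.94 + 1.2²·14.8²·0.56] + 2197.74 = 3016.21 + 2197.74 = 5213.95.
Reliability = 5213.95 / 5557.92 = 0.938.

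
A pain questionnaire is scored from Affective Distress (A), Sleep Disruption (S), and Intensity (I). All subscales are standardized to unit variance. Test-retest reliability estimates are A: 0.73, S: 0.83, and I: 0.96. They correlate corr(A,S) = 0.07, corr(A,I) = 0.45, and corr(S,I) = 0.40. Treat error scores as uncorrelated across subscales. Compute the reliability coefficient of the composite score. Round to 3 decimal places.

Var(A+S+I) = 3 + 2·[0.07 + 0.45 + 0.40] = 3 + 1.84 = 4.84.
Because errors are independent across components, Cov(Tᵢ,Tⱼ) = Cov(Xᵢ,Xⱼ); the off-diagonal part of the true-score variance is the same as above.
True-score variance = [0.73 + 0.83 + 0.96] + 1.84 = 2.52 + 1.84 = 4.36.
Reliability = 4.36 / 4.84 = 0.901.

0.901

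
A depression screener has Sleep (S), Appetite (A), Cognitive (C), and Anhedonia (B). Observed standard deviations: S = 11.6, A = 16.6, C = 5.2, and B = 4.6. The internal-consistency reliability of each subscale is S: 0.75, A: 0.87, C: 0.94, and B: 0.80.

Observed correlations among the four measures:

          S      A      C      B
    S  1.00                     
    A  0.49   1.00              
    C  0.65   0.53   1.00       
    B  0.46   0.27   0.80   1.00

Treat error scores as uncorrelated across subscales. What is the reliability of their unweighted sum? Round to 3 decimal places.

0.920

Var(S+A+C+B) = 11.6² + 16.6² + 5.2² + 4.6² + 2·[11.6·16.6·0.49 + 11.6·5.2·0.65 + 11.6·4.6·0.46 + 16.6·5.2·0.53 + 16.6·4.6·0.27 + 5.2·4.6·0.80] = 458.32 + 487.222 = 945.542.
Under uncorrelated errors the observed covariances equal the true-score covariances, so only the own-variance terms attenuate.
True-score variance = [11.6²·0.75 + 16.6²·0.87 + 5.2²·0.94 + 4.6²·0.80] + 487.222 = 383.003 + 487.222 = 870.224.
Reliability = 870.224 / 945.542 = 0.920.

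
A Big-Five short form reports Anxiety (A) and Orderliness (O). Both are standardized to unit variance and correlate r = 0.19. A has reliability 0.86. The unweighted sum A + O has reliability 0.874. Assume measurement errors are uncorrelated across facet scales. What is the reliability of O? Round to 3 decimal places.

0.840

Var(A+O) = 2 + 2·0.19 = 2.380.
True-score variance = ρ_A + ρ_O + 2·0.19, so 0.874 = (0.86 + ρ_O + 0.38) / 2.380.
ρ_O = 0.874·2.380 − 0.86 − 0.38 = 0.840.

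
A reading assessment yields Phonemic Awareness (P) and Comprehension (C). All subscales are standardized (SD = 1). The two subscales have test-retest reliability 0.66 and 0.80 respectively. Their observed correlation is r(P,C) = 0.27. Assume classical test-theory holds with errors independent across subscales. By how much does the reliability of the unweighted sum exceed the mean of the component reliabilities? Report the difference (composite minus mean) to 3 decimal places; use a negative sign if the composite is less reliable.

0.057

Var(sum) = 2 + 0.54 = 2.54; true-score variance = 1.46 + 0.54 = 2; composite reliability = 0.7874.
Mean component reliability = 0.7300.
Difference = 0.7874 − 0.7300 = 0.057.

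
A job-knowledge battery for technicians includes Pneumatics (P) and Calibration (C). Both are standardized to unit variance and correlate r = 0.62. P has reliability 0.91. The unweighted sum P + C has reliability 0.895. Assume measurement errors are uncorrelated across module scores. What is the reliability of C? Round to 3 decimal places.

0.750

Var(P+C) = 2 + 2·0.62 = 3.240.
True-score variance = ρ_P + ρ_C + 2·0.62, so 0.895 = (0.91 + ρ_C + 1.24) / 3.240.
ρ_C = 0.895·3.240 − 0.91 − 1.24 = 0.750.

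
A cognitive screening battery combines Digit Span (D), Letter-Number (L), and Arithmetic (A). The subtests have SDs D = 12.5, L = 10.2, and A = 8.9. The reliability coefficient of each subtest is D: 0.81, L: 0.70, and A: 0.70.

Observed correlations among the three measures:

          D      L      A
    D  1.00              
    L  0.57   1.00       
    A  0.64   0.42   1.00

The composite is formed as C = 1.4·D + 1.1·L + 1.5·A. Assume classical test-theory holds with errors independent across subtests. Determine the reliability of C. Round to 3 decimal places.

Var(C) = 1.4²·12.5² + 1.1²·10.2² + 1.5²·8.9² + 2·[1.54·12.5·10.2·0.57 + 2.1·12.5·8.9·0.64 + 1.65·10.2·8.9·0.42] = 610.361 + 648.7 = 1259.06.
With uncorrelated errors the cross-covariances are all true-score covariance, so they carry over unchanged; only the diagonal terms shrink to ρᵢσᵢ².
True-score variance = [1.4²·12.5²·0.81 + 1.1²·10.2²·0.70 + 1.5²·8.9²·0.70] + 648.7 = 460.94 + 648.7 = 1109.64.
Reliability = 1109.64 / 1259.06 = 0.881.

0.881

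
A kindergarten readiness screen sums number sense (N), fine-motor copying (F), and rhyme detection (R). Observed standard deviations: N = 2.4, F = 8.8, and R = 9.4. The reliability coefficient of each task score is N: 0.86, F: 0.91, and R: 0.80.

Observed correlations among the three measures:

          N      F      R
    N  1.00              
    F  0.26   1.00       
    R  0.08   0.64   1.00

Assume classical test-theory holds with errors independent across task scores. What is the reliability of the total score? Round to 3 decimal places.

0.913

Var(N+F+R) = 2.4² + 8.8² + 9.4² + 2·[2.4·8.8·0.26 + 2.4·9.4·0.08 + 8.8·9.4·0.64] = 171.56 + 120.474 = 292.034.
With uncorrelated errors the cross-covariances are all true-score covariance, so they carry over unchanged; only the diagonal terms shrink to ρᵢσᵢ².
True-score variance = [2.4²·0.86 + 8.8²·0.91 + 9.4²·0.80] + 120.474 = 146.112 + 120.474 = 266.586.
Reliability = 266.586 / 292.034 = 0.913.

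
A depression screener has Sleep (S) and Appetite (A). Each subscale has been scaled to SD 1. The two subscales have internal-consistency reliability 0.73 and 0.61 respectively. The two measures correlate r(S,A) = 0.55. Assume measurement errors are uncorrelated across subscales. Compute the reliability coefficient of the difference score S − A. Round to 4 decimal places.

Var(S−A) = 1 + 1 − 2·0.55 = 2 − 1.1 = 0.9.
Because errors are independent across components, Cov(Tᵢ,Tⱼ) = Cov(Xᵢ,Xⱼ); the off-diagonal part of the true-score variance is the same as above.
True-score variance = [0.73 + 0.61] − 1.1 = 1.34 − 1.1 = 0.24.
Reliability = 0.24 / 0.9 = 0.2667.

0.2667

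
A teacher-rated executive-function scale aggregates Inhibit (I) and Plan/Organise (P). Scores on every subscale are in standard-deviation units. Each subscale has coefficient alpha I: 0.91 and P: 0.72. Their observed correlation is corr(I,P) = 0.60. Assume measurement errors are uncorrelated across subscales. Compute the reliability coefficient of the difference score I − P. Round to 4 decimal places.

Var(I−P) = 1 + 1 − 2·0.60 = 2 − 1.2 = 0.8.
Because errors are independent across components, Cov(Tᵢ,Tⱼ) = Cov(Xᵢ,Xⱼ); the off-diagonal part of the true-score variance is the same as above.
True-score variance = [0.91 + 0.72] − 1.2 = 1.63 − 1.2 = 0.43.
Reliability = 0.43 / 0.8 = 0.5375.

0.5375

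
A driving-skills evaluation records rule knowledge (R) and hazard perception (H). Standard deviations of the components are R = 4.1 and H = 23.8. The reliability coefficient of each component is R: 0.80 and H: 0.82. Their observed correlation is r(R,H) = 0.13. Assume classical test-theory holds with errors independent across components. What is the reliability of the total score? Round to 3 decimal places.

Var(R+H) = 4.1² + 23.8² + 2·[4.1·23.8·0.13] = 583.25 + 25.3708 = 608.621.
Because errors are independent across components, Cov(Tᵢ,Tⱼ) = Cov(Xᵢ,Xⱼ); the off-diagonal part of the true-score variance is the same as above.
True-score variance = [4.1²·0.80 + 23.8²·0.82] + 25.3708 = 477.929 + 25.3708 = 503.3.
Reliability = 503.3 / 608.621 = 0.827.

0.827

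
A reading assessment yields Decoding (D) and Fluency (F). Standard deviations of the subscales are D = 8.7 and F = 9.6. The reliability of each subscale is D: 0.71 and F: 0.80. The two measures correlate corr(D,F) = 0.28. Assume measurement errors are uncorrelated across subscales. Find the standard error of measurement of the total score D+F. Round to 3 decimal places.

6.355

Var(total) = 167.85 + 46.7712 = 214.621.
True-score variance = 127.468 + 46.7712 = 174.239, so reliability = 0.8118.
Error variance = 214.621 − 174.239 = 40.3821; SEM = √40.3821 = 6.355.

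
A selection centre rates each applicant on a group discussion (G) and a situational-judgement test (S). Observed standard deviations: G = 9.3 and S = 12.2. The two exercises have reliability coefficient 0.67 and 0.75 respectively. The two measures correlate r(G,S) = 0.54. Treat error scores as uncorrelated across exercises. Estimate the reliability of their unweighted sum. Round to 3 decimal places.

0.816

Var(G+S) = 9.3² + 12.2² + 2·[9.3·12.2·0.54] = 235.33 + 122.537 = 357.867.
Because errors are independent across components, Cov(Tᵢ,Tⱼ) = Cov(Xᵢ,Xⱼ); the off-diagonal part of the true-score variance is the same as above.
True-score variance = [9.3²·0.67 + 12.2²·0.75] + 122.537 = 169.578 + 122.537 = 292.115.
Reliability = 292.115 / 357.867 = 0.816.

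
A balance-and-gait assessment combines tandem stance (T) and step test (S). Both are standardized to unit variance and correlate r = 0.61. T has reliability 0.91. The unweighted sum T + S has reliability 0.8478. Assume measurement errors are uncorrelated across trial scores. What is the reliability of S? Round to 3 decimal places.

Var(T+S) = 2 + 2·0.61 = 3.220.
True-score variance = ρ_T + ρ_S + 2·0.61, so 0.8478 = (0.91 + ρ_S + 1.22) / 3.220.
ρ_S = 0.8478·3.220 − 0.91 − 1.22 = 0.600.

0.600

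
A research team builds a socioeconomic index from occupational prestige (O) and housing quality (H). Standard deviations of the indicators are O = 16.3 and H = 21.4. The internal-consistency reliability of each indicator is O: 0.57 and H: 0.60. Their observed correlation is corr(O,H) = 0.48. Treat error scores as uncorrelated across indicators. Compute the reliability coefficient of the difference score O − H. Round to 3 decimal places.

0.235

Var(O−H) = 16.3² + 21.4² − 2·16.3·21.4·0.48 = 723.65 − 334.867 = 388.783.
Because errors are independent across components, Cov(Tᵢ,Tⱼ) = Cov(Xᵢ,Xⱼ); the off-diagonal part of the true-score variance is the same as above.
True-score variance = [16.3²·0.57 + 21.4²·0.60] − 334.867 = 426.219 − 334.867 = 91.3521.
Reliability = 91.3521 / 388.783 = 0.235.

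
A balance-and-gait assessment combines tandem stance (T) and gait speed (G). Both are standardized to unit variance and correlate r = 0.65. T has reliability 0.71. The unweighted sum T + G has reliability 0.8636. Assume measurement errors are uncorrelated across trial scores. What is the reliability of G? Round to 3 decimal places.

Var(T+G) = 2 + 2·0.65 = 3.300.
True-score variance = ρ_T + ρ_G + 2·0.65, so 0.8636 = (0.71 + ρ_G + 1.30) / 3.300.
ρ_G = 0.8636·3.300 − 0.71 − 1.30 = 0.840.

0.840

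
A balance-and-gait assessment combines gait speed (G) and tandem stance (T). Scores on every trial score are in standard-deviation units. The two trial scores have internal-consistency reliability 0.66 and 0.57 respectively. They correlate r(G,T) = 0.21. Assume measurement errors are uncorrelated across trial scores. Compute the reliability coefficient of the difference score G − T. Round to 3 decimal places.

0.513

Var(G−T) = 1 + 1 − 2·0.21 = 2 − 0.42 = 1.58.
With uncorrelated errors the cross-covariances are all true-score covariance, so they carry over unchanged; only the diagonal terms shrink to ρᵢσᵢ².
True-score variance = [0.66 + 0.57] − 0.42 = 1.23 − 0.42 = 0.81.
Reliability = 0.81 / 1.58 = 0.513.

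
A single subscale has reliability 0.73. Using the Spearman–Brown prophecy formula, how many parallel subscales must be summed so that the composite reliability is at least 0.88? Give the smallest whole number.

k ≥ ρ*(1−ρ₁)/(ρ₁(1−ρ*)) = 0.88·0.27 / (0.73·0.12) = 2.712.
Smallest integer k = 3.

3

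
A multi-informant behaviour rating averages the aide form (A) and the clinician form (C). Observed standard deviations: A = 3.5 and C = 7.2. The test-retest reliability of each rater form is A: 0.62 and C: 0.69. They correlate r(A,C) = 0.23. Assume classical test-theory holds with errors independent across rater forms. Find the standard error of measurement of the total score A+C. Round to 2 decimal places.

4.55

Var(total) = 64.09 + 11.592 = 75.682.
True-score variance = 43.3646 + 11.592 = 54.9566, so reliability = 0.7262.
Error variance = 75.682 − 54.9566 = 20.7254; SEM = √20.7254 = 4.55.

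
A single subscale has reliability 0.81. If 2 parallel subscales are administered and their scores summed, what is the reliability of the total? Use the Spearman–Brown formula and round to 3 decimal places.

ρ_k = kρ / (1 + (k−1)ρ) = 2·0.81 / (1 + 1·0.81) = 1.620 / 1.810 = 0.895.

0.895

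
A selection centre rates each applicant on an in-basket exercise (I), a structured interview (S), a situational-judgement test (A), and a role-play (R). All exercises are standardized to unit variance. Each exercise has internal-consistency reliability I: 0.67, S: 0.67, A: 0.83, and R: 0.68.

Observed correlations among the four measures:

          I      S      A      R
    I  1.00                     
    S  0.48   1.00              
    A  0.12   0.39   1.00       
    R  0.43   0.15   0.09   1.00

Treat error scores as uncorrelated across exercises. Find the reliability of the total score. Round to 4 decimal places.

0.8429

Var(I+S+A+R) = 4 + 2·[0.48 + 0.12 + 0.43 + 0.39 + 0.15 + 0.09] = 4 + 3.32 = 7.32.
With uncorrelated errors the cross-covariances are all true-score covariance, so they carry over unchanged; only the diagonal terms shrink to ρᵢσᵢ².
True-score variance = [0.67 + 0.67 + 0.83 + 0.68] + 3.32 = 2.85 + 3.32 = 6.17.
Reliability = 6.17 / 7.32 = 0.8429.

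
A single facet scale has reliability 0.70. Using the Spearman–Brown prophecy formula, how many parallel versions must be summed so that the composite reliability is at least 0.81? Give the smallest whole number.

k ≥ ρ*(1−ρ₁)/(ρ₁(1−ρ*)) = 0.81·0.30 / (0.70·0.19) = 1.827.
Smallest integer k = 2.

2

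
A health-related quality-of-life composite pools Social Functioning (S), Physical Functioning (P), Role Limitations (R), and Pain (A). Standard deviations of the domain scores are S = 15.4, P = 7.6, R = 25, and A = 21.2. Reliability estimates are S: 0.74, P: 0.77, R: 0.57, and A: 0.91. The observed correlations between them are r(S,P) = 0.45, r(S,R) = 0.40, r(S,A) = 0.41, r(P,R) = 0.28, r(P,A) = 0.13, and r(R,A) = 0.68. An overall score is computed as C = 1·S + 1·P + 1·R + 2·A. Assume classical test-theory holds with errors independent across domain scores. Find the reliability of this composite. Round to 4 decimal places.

Var(C) = 15.4² + 7.6² + 25² + 2²·21.2² + 2·[15.4·7.6·0.45 + 15.4·25·0.40 + 2·15.4·21.2·0.41 + 7.6·25·0.28 + 2·7.6·21.2·0.13 + 2·25·21.2·0.68] = 2717.68 + 2580.55 = 5298.23.
Under uncorrelated errors the observed covariances equal the true-score covariances, so only the own-variance terms attenuate.
True-score variance = [15.4²·0.74 + 7.6²·0.77 + 25²·0.57 + 2²·21.2²·0.91] + 2580.55 = 2212.19 + 2580.55 = 4792.73.
Reliability = 4792.73 / 5298.23 = 0.9046.

0.9046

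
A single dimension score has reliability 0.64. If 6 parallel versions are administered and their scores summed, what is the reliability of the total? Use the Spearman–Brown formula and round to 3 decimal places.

ρ_k = kρ / (1 + (k−1)ρ) = 6·0.64 / (1 + 5·0.64) = 3.840 / 4.200 = 0.914.

0.914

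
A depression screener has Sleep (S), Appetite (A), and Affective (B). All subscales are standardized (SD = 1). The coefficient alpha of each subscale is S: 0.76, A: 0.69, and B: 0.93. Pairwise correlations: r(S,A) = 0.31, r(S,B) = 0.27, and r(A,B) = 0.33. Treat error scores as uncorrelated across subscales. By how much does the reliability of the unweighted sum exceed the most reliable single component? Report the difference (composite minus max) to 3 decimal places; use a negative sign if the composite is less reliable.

Var(sum) = 3 + 1.82 = 4.82; true-score variance = 2.38 + 1.82 = 4.2; composite reliability = 0.8714.
Max component reliability = 0.9300.
Difference = 0.8714 − 0.9300 = -0.059.

-0.059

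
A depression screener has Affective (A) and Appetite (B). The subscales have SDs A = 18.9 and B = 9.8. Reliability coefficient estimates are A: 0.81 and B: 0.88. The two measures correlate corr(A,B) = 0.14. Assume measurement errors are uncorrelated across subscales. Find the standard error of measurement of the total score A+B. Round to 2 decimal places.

Var(total) = 453.25 + 51.8616 = 505.112.
True-score variance = 373.855 + 51.8616 = 425.717, so reliability = 0.8428.
Error variance = 505.112 − 425.717 = 79.3947; SEM = √79.3947 = 8.91.

8.91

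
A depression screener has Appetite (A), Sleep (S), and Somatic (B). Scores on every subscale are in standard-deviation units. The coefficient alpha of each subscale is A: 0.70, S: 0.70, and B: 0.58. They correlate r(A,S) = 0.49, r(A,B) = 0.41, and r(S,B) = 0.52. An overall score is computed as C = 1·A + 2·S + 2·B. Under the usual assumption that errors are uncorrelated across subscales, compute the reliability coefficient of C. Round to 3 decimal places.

0.810

Var(C) = 1 + 2² + 2² + 2·[2·0.49 + 2·0.41 + 4·0.52] = 9 + 7.76 = 16.76.
With uncorrelated errors the cross-covariances are all true-score covariance, so they carry over unchanged; only the diagonal terms shrink to ρᵢσᵢ².
True-score variance = [0.70 + 2²·0.70 + 2²·0.58] + 7.76 = 5.82 + 7.76 = 13.58.
Reliability = 13.58 / 16.76 = 0.810.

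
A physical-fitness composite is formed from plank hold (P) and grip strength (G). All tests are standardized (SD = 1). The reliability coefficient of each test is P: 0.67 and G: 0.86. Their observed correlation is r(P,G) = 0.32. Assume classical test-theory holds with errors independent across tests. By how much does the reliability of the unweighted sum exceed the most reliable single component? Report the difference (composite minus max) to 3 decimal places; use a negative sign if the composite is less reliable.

-0.038

Var(sum) = 2 + 0.64 = 2.64; true-score variance = 1.53 + 0.64 = 2.17; composite reliability = 0.8220.
Max component reliability = 0.8600.
Difference = 0.8220 − 0.8600 = -0.038.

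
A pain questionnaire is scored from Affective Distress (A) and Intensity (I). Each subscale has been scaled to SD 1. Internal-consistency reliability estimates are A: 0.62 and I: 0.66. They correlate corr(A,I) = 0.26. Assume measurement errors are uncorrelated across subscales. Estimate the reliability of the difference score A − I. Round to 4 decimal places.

0.5135

Var(A−I) = 1 + 1 − 2·0.26 = 2 − 0.52 = 1.48.
Because errors are independent across components, Cov(Tᵢ,Tⱼ) = Cov(Xᵢ,Xⱼ); the off-diagonal part of the true-score variance is the same as above.
True-score variance = [0.62 + 0.66] − 0.52 = 1.28 − 0.52 = 0.76.
Reliability = 0.76 / 1.48 = 0.5135.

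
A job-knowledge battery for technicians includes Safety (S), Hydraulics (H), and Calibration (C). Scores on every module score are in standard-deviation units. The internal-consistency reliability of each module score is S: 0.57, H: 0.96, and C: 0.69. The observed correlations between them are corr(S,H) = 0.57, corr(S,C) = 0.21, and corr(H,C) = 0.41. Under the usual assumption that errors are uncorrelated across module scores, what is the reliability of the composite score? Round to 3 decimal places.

Var(S+H+C) = 3 + 2·[0.57 + 0.21 + 0.41] = 3 + 2.38 = 5.38.
Under uncorrelated errors the observed covariances equal the true-score covariances, so only the own-variance terms attenuate.
True-score variance = [0.57 + 0.96 + 0.69] + 2.38 = 2.22 + 2.38 = 4.6.
Reliability = 4.6 / 5.38 = 0.855.

0.855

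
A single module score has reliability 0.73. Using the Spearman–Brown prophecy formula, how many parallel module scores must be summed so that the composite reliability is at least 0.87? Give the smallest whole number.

3

k ≥ ρ*(1−ρ₁)/(ρ₁(1−ρ*)) = 0.87·0.27 / (0.73·0.13) = 2.475.
Smallest integer k = 3.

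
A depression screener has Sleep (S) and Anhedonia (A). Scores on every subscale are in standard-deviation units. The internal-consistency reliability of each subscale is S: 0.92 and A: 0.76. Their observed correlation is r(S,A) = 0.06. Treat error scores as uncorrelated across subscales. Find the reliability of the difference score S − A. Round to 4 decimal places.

Var(S−A) = 1 + 1 − 2·0.06 = 2 − 0.12 = 1.88.
Under uncorrelated errors the observed covariances equal the true-score covariances, so only the own-variance terms attenuate.
True-score variance = [0.92 + 0.76] − 0.12 = 1.68 − 0.12 = 1.56.
Reliability = 1.56 / 1.88 = 0.8298.

0.8298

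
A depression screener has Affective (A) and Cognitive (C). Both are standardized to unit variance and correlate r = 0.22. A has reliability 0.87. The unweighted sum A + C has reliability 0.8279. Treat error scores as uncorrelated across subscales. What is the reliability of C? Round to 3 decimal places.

Var(A+C) = 2 + 2·0.22 = 2.440.
True-score variance = ρ_A + ρ_C + 2·0.22, so 0.8279 = (0.87 + ρ_C + 0.44) / 2.440.
ρ_C = 0.8279·2.440 − 0.87 − 0.44 = 0.710.

0.710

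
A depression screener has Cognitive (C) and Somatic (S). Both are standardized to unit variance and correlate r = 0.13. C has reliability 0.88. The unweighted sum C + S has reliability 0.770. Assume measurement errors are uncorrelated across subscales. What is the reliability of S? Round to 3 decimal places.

Var(C+S) = 2 + 2·0.13 = 2.260.
True-score variance = ρ_C + ρ_S + 2·0.13, so 0.770 = (0.88 + ρ_S + 0.26) / 2.260.
ρ_S = 0.770·2.260 − 0.88 − 0.26 = 0.600.

0.600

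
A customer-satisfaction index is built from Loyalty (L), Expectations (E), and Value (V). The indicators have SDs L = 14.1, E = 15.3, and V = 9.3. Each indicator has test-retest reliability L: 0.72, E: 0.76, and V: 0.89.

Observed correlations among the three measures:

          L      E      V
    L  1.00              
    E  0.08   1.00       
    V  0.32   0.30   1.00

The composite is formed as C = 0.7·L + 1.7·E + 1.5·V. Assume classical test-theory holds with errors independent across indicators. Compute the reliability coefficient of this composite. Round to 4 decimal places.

0.8396

Var(C) = 0.7²·14.1² + 1.7²·15.3² + 1.5²·9.3² + 2·[1.19·14.1·15.3·0.08 + 1.05·14.1·9.3·0.32 + 2.55·15.3·9.3·0.30] = 968.54 + 346.898 = 1315.44.
Because errors are independent across components, Cov(Tᵢ,Tⱼ) = Cov(Xᵢ,Xⱼ); the off-diagonal part of the true-score variance is the same as above.
True-score variance = [0.7²·14.1²·0.72 + 1.7²·15.3²·0.76 + 1.5²·9.3²·0.89] + 346.898 = 757.492 + 346.898 = 1104.39.
Reliability = 1104.39 / 1315.44 = 0.8396.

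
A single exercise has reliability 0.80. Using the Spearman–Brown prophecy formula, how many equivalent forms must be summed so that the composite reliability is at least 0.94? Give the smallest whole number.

k ≥ ρ*(1−ρ₁)/(ρ₁(1−ρ*)) = 0.94·0.20 / (0.80·0.06) = 3.917.
Smallest integer k = 4.

4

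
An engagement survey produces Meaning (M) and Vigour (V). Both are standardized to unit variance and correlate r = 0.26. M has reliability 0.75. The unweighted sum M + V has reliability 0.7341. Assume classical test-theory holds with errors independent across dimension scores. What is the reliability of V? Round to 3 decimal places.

Var(M+V) = 2 + 2·0.26 = 2.520.
True-score variance = ρ_M + ρ_V + 2·0.26, so 0.7341 = (0.75 + ρ_V + 0.52) / 2.520.
ρ_V = 0.7341·2.520 − 0.75 − 0.52 = 0.580.

0.580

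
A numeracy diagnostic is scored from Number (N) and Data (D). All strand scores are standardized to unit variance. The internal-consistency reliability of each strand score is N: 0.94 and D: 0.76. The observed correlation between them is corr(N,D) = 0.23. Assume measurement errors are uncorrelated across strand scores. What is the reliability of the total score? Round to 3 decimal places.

0.878

Var(N+D) = 2 + 2·[0.23] = 2 + 0.46 = 2.46.
With uncorrelated errors the cross-covariances are all true-score covariance, so they carry over unchanged; only the diagonal terms shrink to ρᵢσᵢ².
True-score variance = [0.94 + 0.76] + 0.46 = 1.7 + 0.46 = 2.16.
Reliability = 2.16 / 2.46 = 0.878.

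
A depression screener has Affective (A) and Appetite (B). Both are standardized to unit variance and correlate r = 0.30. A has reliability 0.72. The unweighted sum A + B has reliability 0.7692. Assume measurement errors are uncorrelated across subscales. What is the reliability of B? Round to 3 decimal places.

Var(A+B) = 2 + 2·0.30 = 2.600.
True-score variance = ρ_A + ρ_B + 2·0.30, so 0.7692 = (0.72 + ρ_B + 0.60) / 2.600.
ρ_B = 0.7692·2.600 − 0.72 − 0.60 = 0.680.

0.680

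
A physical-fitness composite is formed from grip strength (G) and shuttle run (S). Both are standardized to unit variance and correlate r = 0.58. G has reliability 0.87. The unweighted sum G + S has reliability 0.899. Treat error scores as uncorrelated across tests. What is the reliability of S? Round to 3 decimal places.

0.811

Var(G+S) = 2 + 2·0.58 = 3.160.
True-score variance = ρ_G + ρ_S + 2·0.58, so 0.899 = (0.87 + ρ_S + 1.16) / 3.160.
ρ_S = 0.899·3.160 − 0.87 − 1.16 = 0.811.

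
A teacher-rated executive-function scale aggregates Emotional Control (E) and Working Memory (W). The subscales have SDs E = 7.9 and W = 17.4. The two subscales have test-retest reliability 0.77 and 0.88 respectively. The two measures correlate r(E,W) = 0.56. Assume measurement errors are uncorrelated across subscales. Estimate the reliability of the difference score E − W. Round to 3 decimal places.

0.760

Var(E−W) = 7.9² + 17.4² − 2·7.9·17.4·0.56 = 365.17 − 153.955 = 211.215.
With uncorrelated errors the cross-covariances are all true-score covariance, so they carry over unchanged; only the diagonal terms shrink to ρᵢσᵢ².
True-score variance = [7.9²·0.77 + 17.4²·0.88] − 153.955 = 314.484 − 153.955 = 160.529.
Reliability = 160.529 / 211.215 = 0.760.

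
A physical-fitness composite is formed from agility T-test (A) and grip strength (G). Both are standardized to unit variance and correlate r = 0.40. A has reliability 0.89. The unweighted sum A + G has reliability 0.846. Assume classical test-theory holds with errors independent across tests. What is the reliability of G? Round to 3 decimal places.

Var(A+G) = 2 + 2·0.40 = 2.800.
True-score variance = ρ_A + ρ_G + 2·0.40, so 0.846 = (0.89 + ρ_G + 0.80) / 2.800.
ρ_G = 0.846·2.800 − 0.89 − 0.80 = 0.679.

0.679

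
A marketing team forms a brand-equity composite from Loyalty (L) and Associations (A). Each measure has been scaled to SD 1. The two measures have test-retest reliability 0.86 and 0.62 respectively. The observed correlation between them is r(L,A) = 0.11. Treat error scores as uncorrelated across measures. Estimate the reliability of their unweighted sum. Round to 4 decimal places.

Var(L+A) = 2 + 2·[0.11] = 2 + 0.22 = 2.22.
Under uncorrelated errors the observed covariances equal the true-score covariances, so only the own-variance terms attenuate.
True-score variance = [0.86 + 0.62] + 0.22 = 1.48 + 0.22 = 1.7.
Reliability = 1.7 / 2.22 = 0.7658.

0.7658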